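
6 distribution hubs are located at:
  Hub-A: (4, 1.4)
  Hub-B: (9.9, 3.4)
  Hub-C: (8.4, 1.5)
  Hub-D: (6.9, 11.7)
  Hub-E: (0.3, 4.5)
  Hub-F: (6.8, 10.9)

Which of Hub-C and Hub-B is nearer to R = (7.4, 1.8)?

Compare squared distances:
d²(R, Hub-C) = (7.4−8.4)² + (1.8−1.5)² = 1 + 0.09 = 1.09
d²(R, Hub-B) = (7.4−9.9)² + (1.8−3.4)² = 6.25 + 2.56 = 8.81
1.09 < 8.81, so Hub-C is closer.

Hub-C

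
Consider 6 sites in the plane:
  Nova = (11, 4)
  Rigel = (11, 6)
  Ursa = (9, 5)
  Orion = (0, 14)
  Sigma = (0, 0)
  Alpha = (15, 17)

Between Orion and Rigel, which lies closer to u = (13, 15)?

Compare squared distances:
d²(u, Orion) = (13−0)² + (15−14)² = 169 + 1 = 170
d²(u, Rigel) = (13−11)² + (15−6)² = 4 + 81 = 85
170 > 85, so Rigel is closer.

Rigel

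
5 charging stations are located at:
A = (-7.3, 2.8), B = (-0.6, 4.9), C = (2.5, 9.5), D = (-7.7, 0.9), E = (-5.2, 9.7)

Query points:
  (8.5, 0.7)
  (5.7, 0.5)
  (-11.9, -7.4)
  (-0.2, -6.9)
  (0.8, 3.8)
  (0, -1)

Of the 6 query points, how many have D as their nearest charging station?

(8.5, 0.7) — d² to each: A:254.05, B:100.45, C:113.44, D:262.48, E:268.69 → nearest is B
(5.7, 0.5) — d² to each: A:174.29, B:59.05, C:91.24, D:179.72, E:203.45 → nearest is B
(-11.9, -7.4) — d² to each: A:125.2, B:278.98, C:492.97, D:86.53, E:337.3 → nearest is D
(-0.2, -6.9) — d² to each: A:144.5, B:139.4, C:276.25, D:117.09, E:300.56 → nearest is D
(0.8, 3.8) — d² to each: A:66.61, B:3.17, C:35.38, D:80.66, E:70.81 → nearest is B
(0, -1) — d² to each: A:67.73, B:35.17, C:116.5, D:62.9, E:141.53 → nearest is B
2 of the 6 points have D as nearest.

2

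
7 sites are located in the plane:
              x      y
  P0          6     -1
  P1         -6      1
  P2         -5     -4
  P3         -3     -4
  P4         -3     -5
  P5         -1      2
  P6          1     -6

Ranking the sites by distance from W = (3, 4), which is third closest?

P1

Squared Euclidean distances:
|WP0|² = (3−6)² + (4−(-1))² = 9 + 25 = 34
|WP1|² = (3−(-6))² + (4−1)² = 81 + 9 = 90
|WP2|² = (3−(-5))² + (4−(-4))² = 64 + 64 = 128
|WP3|² = (3−(-3))² + (4−(-4))² = 36 + 64 = 100
|WP4|² = (3−(-3))² + (4−(-5))² = 36 + 81 = 117
|WP5|² = (3−(-1))² + (4−2)² = 16 + 4 = 20
|WP6|² = (3−1)² + (4−(-6))² = 4 + 100 = 104
Sorted ascending: P5, P0, P1, P3, … — the third-nearest is P1.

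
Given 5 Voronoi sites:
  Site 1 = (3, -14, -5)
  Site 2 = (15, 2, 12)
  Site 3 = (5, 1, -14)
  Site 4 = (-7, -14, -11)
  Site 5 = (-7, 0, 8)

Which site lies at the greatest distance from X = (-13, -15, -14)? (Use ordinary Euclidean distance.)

Site 2

Compare squared distances (the ordering matches that of the actual distances):
d²(X, Site 1) = 256 + 1 + 81 = 338
d²(X, Site 2) = 784 + 289 + 676 = 1749
d²(X, Site 3) = 324 + 256 + 0 = 580
d²(X, Site 4) = 36 + 1 + 9 = 46
d²(X, Site 5) = 36 + 225 + 484 = 745
The largest is to Site 2.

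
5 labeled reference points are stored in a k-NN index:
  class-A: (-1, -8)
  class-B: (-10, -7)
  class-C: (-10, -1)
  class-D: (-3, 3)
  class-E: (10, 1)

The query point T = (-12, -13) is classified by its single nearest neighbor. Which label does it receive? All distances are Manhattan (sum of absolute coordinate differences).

class-B

d(T, class-A) = |-12−(-1)| + |-13−(-8)| = 11 + 5 = 16
d(T, class-B) = |-12−(-10)| + |-13−(-7)| = 2 + 6 = 8
d(T, class-C) = |-12−(-10)| + |-13−(-1)| = 2 + 12 = 14
d(T, class-D) = |-12−(-3)| + |-13−3| = 9 + 16 = 25
d(T, class-E) = |-12−10| + |-13−1| = 22 + 14 = 36
class-B is nearest.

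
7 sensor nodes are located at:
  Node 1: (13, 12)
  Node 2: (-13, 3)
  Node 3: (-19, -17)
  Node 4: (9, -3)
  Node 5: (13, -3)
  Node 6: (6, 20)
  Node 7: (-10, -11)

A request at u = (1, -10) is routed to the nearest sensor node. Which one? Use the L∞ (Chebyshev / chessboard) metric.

Node 4

d(u, Node 1) = max(12, 22) = 22
d(u, Node 2) = max(14, 13) = 14
d(u, Node 3) = max(20, 7) = 20
d(u, Node 4) = max(8, 7) = 8
d(u, Node 5) = max(12, 7) = 12
d(u, Node 6) = max(5, 30) = 30
d(u, Node 7) = max(11, 1) = 11
The smallest is to Node 4, so u lies in the Voronoi region of Node 4.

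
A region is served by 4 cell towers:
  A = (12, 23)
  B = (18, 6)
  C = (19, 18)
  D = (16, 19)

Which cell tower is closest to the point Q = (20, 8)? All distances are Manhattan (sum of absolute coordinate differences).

B

d(Q,A) = |20−12| + |8−23| = 8 + 15 = 23
d(Q,B) = |20−18| + |8−6| = 2 + 2 = 4
d(Q,C) = |20−19| + |8−18| = 1 + 10 = 11
d(Q,D) = |20−16| + |8−19| = 4 + 11 = 15
The smallest is to B, so Q lies in the Voronoi region of B.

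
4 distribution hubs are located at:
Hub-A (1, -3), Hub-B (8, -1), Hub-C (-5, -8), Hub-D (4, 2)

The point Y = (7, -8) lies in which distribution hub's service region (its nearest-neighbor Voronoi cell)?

Hub-B

Compare squared distances (the ordering matches that of the actual distances):
d²(Y, Hub-A) = (7−1)² + (-8−(-3))² = 36 + 25 = 61
d²(Y, Hub-B) = (7−8)² + (-8−(-1))² = 1 + 49 = 50
d²(Y, Hub-C) = (7−(-5))² + (-8−(-8))² = 144 + 0 = 144
d²(Y, Hub-D) = (7−4)² + (-8−2)² = 9 + 100 = 109
Hub-B is nearest.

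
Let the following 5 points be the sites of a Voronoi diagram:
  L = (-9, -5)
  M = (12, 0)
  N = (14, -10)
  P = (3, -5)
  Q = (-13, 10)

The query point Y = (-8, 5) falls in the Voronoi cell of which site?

Q

Since √ is increasing, it suffices to compare squared distances:
|YL|² = (-8−(-9))² + (5−(-5))² = 1 + 100 = 101
|YM|² = (-8−12)² + (5−0)² = 400 + 25 = 425
|YN|² = (-8−14)² + (5−(-10))² = 484 + 225 = 709
|YP|² = (-8−3)² + (5−(-5))² = 121 + 100 = 221
|YQ|² = (-8−(-13))² + (5−10)² = 25 + 25 = 50
Q is nearest.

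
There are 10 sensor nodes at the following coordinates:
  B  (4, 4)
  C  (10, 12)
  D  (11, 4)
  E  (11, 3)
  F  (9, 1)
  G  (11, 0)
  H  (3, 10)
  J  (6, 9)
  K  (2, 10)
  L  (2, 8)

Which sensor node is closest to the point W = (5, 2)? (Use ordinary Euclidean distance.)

B

Compare squared distances (the ordering matches that of the actual distances):
|WB|² = 1 + 4 = 5
|WC|² = 25 + 100 = 125
|WD|² = 36 + 4 = 40
|WE|² = 36 + 1 = 37
|WF|² = 16 + 1 = 17
|WG|² = 36 + 4 = 40
|WH|² = 4 + 64 = 68
|WJ|² = 1 + 49 = 50
|WK|² = 9 + 64 = 73
|WL|² = 9 + 36 = 45
Minimum is at B.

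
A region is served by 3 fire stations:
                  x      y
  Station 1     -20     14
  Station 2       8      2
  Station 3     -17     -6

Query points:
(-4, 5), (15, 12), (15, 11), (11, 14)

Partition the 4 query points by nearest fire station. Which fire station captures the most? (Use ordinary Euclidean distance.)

(-4, 5) — d² to each: Station 1:337, Station 2:153, Station 3:290 → nearest is Station 2
(15, 12) — d² to each: Station 1:1229, Station 2:149, Station 3:1348 → nearest is Station 2
(15, 11) — d² to each: Station 1:1234, Station 2:130, Station 3:1313 → nearest is Station 2
(11, 14) — d² to each: Station 1:961, Station 2:153, Station 3:1184 → nearest is Station 2
Tally — Station 2:4. Station 2 captures the most (4).

Station 2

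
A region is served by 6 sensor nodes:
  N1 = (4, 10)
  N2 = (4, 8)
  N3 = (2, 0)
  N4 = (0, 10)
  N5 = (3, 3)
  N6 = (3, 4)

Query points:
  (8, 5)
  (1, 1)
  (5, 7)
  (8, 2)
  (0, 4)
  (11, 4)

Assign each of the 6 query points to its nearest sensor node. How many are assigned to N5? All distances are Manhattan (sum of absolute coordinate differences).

1

(8, 5) — d to each: N1:9, N2:7, N3:11, N4:13, N5:7, N6:6 → nearest is N6
(1, 1) — d to each: N1:12, N2:10, N3:2, N4:10, N5:4, N6:5 → nearest is N3
(5, 7) — d to each: N1:4, N2:2, N3:10, N4:8, N5:6, N6:5 → nearest is N2
(8, 2) — d to each: N1:12, N2:10, N3:8, N4:16, N5:6, N6:7 → nearest is N5
(0, 4) — d to each: N1:10, N2:8, N3:6, N4:6, N5:4, N6:3 → nearest is N6
(11, 4) — d to each: N1:13, N2:11, N3:13, N4:17, N5:9, N6:8 → nearest is N6
1 of the 6 points has N5 as nearest.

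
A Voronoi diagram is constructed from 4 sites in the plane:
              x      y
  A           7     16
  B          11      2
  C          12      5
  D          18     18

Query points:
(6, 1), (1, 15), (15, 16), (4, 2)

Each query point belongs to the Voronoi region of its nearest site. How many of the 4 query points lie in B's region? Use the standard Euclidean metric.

2

(6, 1) — d² to each: A:226, B:26, C:52, D:433 → nearest is B
(1, 15) — d² to each: A:37, B:269, C:221, D:298 → nearest is A
(15, 16) — d² to each: A:64, B:212, C:130, D:13 → nearest is D
(4, 2) — d² to each: A:205, B:49, C:73, D:452 → nearest is B
2 of the 4 points have B as nearest.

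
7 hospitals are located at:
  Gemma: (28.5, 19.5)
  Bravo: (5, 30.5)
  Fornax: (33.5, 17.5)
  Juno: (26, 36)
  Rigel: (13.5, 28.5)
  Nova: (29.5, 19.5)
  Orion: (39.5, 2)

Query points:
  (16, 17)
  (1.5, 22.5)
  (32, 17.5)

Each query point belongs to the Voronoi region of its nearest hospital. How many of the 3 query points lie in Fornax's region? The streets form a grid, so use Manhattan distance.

(16, 17) — d to each: Gemma:15, Bravo:24.5, Fornax:18, Juno:29, Rigel:14, Nova:16, Orion:38.5 → nearest is Rigel
(1.5, 22.5) — d to each: Gemma:30, Bravo:11.5, Fornax:37, Juno:38, Rigel:18, Nova:31, Orion:58.5 → nearest is Bravo
(32, 17.5) — d to each: Gemma:5.5, Bravo:40, Fornax:1.5, Juno:24.5, Rigel:29.5, Nova:4.5, Orion:23 → nearest is Fornax
1 of the 3 points has Fornax as nearest.

1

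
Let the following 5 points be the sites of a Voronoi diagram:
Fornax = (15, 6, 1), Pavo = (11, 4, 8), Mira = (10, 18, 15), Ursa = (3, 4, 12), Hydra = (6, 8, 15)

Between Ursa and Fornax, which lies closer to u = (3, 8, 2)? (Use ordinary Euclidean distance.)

Compare squared distances:
d²(u, Ursa) = (3−3)² + (8−4)² + (2−12)² = 0 + 16 + 100 = 116
d²(u, Fornax) = (3−15)² + (8−6)² + (2−1)² = 144 + 4 + 1 = 149
116 < 149, so Ursa is closer.

Ursa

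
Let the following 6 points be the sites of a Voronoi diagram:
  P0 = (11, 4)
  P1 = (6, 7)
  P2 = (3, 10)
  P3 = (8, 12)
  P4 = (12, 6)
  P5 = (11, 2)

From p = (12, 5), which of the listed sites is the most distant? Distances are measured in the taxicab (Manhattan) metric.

d(p,P0) = |12−11| + |5−4| = 1 + 1 = 2
d(p,P1) = |12−6| + |5−7| = 6 + 2 = 8
d(p,P2) = |12−3| + |5−10| = 9 + 5 = 14
d(p,P3) = |12−8| + |5−12| = 4 + 7 = 11
d(p,P4) = |12−12| + |5−6| = 0 + 1 = 1
d(p,P5) = |12−11| + |5−2| = 1 + 3 = 4
The largest is to P2.

P2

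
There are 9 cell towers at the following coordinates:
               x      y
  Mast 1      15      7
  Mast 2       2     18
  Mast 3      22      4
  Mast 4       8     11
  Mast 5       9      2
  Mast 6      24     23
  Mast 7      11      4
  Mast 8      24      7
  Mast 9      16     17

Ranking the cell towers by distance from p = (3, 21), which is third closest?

Compare squared distances (the ordering matches that of the actual distances):
d²(p, Mast 1) = (3−15)² + (21−7)² = 144 + 196 = 340
d²(p, Mast 2) = (3−2)² + (21−18)² = 1 + 9 = 10
d²(p, Mast 3) = (3−22)² + (21−4)² = 361 + 289 = 650
d²(p, Mast 4) = (3−8)² + (21−11)² = 25 + 100 = 125
d²(p, Mast 5) = (3−9)² + (21−2)² = 36 + 361 = 397
d²(p, Mast 6) = (3−24)² + (21−23)² = 441 + 4 = 445
d²(p, Mast 7) = (3−11)² + (21−4)² = 64 + 289 = 353
d²(p, Mast 8) = (3−24)² + (21−7)² = 441 + 196 = 637
d²(p, Mast 9) = (3−16)² + (21−17)² = 169 + 16 = 185
Sorted ascending: Mast 2, Mast 4, Mast 9, Mast 1, … — the third-nearest is Mast 9.

Mast 9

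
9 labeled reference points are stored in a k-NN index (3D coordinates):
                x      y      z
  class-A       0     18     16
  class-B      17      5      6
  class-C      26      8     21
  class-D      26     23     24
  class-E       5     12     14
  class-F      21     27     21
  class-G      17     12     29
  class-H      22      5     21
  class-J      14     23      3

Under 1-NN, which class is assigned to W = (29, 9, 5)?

class-B

Squared Euclidean distances:
d²(W, class-A) = 841 + 81 + 121 = 1043
d²(W, class-B) = 144 + 16 + 1 = 161
d²(W, class-C) = 9 + 1 + 256 = 266
d²(W, class-D) = 9 + 196 + 361 = 566
d²(W, class-E) = 576 + 9 + 81 = 666
d²(W, class-F) = 64 + 324 + 256 = 644
d²(W, class-G) = 144 + 9 + 576 = 729
d²(W, class-H) = 49 + 16 + 256 = 321
d²(W, class-J) = 225 + 196 + 4 = 425
class-B is nearest.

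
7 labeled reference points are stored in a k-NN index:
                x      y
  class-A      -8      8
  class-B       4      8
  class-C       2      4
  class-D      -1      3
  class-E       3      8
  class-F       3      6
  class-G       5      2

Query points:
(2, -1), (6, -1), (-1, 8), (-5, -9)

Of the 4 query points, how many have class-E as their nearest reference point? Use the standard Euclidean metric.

(2, -1) — d² to each: class-A:181, class-B:85, class-C:25, class-D:25, class-E:82, class-F:50, class-G:18 → nearest is class-G
(6, -1) — d² to each: class-A:277, class-B:85, class-C:41, class-D:65, class-E:90, class-F:58, class-G:10 → nearest is class-G
(-1, 8) — d² to each: class-A:49, class-B:25, class-C:25, class-D:25, class-E:16, class-F:20, class-G:72 → nearest is class-E
(-5, -9) — d² to each: class-A:298, class-B:370, class-C:218, class-D:160, class-E:353, class-F:289, class-G:221 → nearest is class-D
1 of the 4 points has class-E as nearest.

1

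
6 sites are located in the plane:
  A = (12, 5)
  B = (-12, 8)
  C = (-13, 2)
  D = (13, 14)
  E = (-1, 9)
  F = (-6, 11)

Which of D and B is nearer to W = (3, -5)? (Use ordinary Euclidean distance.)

Compare squared distances:
|WD|² = (3−13)² + (-5−14)² = 100 + 361 = 461
|WB|² = (3−(-12))² + (-5−8)² = 225 + 169 = 394
461 > 394, so B is closer.

B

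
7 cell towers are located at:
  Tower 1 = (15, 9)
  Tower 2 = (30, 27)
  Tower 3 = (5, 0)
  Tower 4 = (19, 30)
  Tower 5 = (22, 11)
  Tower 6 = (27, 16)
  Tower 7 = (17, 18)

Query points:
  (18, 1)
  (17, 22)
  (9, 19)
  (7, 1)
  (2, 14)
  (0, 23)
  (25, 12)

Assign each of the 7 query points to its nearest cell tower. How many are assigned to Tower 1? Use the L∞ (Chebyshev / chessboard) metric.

3

(18, 1) — d to each: Tower 1:8, Tower 2:26, Tower 3:13, Tower 4:29, Tower 5:10, Tower 6:15, Tower 7:17 → nearest is Tower 1
(17, 22) — d to each: Tower 1:13, Tower 2:13, Tower 3:22, Tower 4:8, Tower 5:11, Tower 6:10, Tower 7:4 → nearest is Tower 7
(9, 19) — d to each: Tower 1:10, Tower 2:21, Tower 3:19, Tower 4:11, Tower 5:13, Tower 6:18, Tower 7:8 → nearest is Tower 7
(7, 1) — d to each: Tower 1:8, Tower 2:26, Tower 3:2, Tower 4:29, Tower 5:15, Tower 6:20, Tower 7:17 → nearest is Tower 3
(2, 14) — d to each: Tower 1:13, Tower 2:28, Tower 3:14, Tower 4:17, Tower 5:20, Tower 6:25, Tower 7:15 → nearest is Tower 1
(0, 23) — d to each: Tower 1:15, Tower 2:30, Tower 3:23, Tower 4:19, Tower 5:22, Tower 6:27, Tower 7:17 → nearest is Tower 1
(25, 12) — d to each: Tower 1:10, Tower 2:15, Tower 3:20, Tower 4:18, Tower 5:3, Tower 6:4, Tower 7:8 → nearest is Tower 5
3 of the 7 points have Tower 1 as nearest.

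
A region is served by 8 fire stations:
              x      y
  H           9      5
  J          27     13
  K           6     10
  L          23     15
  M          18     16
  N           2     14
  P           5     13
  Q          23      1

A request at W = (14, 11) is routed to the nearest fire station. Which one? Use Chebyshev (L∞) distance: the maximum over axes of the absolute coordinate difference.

M

d(W,H) = max(5, 6) = 6
d(W,J) = max(13, 2) = 13
d(W,K) = max(8, 1) = 8
d(W,L) = max(9, 4) = 9
d(W,M) = max(4, 5) = 5
d(W,N) = max(12, 3) = 12
d(W,P) = max(9, 2) = 9
d(W,Q) = max(9, 10) = 10
M is nearest.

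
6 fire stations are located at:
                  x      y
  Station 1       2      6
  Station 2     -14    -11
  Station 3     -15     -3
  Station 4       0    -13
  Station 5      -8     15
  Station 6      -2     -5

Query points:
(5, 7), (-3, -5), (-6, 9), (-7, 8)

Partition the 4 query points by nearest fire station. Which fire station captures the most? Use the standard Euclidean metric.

Station 5

(5, 7) — d² to each: Station 1:10, Station 2:685, Station 3:500, Station 4:425, Station 5:233, Station 6:193 → nearest is Station 1
(-3, -5) — d² to each: Station 1:146, Station 2:157, Station 3:148, Station 4:73, Station 5:425, Station 6:1 → nearest is Station 6
(-6, 9) — d² to each: Station 1:73, Station 2:464, Station 3:225, Station 4:520, Station 5:40, Station 6:212 → nearest is Station 5
(-7, 8) — d² to each: Station 1:85, Station 2:410, Station 3:185, Station 4:490, Station 5:50, Station 6:194 → nearest is Station 5
Tally — Station 1:1, Station 5:2, Station 6:1. Station 5 captures the most (2).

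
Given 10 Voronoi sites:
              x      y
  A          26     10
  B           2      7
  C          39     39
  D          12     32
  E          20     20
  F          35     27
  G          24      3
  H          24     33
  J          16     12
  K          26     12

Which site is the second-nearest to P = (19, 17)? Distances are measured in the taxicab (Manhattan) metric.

d(P,A) = |19−26| + |17−10| = 7 + 7 = 14
d(P,B) = |19−2| + |17−7| = 17 + 10 = 27
d(P,C) = |19−39| + |17−39| = 20 + 22 = 42
d(P,D) = |19−12| + |17−32| = 7 + 15 = 22
d(P,E) = |19−20| + |17−20| = 1 + 3 = 4
d(P,F) = |19−35| + |17−27| = 16 + 10 = 26
d(P,G) = |19−24| + |17−3| = 5 + 14 = 19
d(P,H) = |19−24| + |17−33| = 5 + 16 = 21
d(P,J) = |19−16| + |17−12| = 3 + 5 = 8
d(P,K) = |19−26| + |17−12| = 7 + 5 = 12
Sorted ascending: E, J, K, … — the second-nearest is J.

J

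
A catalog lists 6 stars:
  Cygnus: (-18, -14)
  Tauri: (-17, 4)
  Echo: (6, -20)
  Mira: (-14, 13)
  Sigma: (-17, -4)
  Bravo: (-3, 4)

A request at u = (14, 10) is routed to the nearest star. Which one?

Bravo

Squared Euclidean distances:
d²(u, Cygnus) = (14−(-18))² + (10−(-14))² = 1024 + 576 = 1600
d²(u, Tauri) = (14−(-17))² + (10−4)² = 961 + 36 = 997
d²(u, Echo) = (14−6)² + (10−(-20))² = 64 + 900 = 964
d²(u, Mira) = (14−(-14))² + (10−13)² = 784 + 9 = 793
d²(u, Sigma) = (14−(-17))² + (10−(-4))² = 961 + 196 = 1157
d²(u, Bravo) = (14−(-3))² + (10−4)² = 289 + 36 = 325
Bravo is nearest.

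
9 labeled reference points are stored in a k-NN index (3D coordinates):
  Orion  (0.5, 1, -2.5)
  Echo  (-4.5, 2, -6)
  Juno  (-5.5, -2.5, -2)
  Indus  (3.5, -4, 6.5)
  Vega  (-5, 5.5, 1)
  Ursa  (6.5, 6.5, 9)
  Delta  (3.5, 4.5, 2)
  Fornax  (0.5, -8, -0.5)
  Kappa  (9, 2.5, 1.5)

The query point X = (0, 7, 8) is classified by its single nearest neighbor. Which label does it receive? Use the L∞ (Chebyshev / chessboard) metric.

Delta

d(X, Orion) = max(0.5, 6, 10.5) = 10.5
d(X, Echo) = max(4.5, 5, 14) = 14
d(X, Juno) = max(5.5, 9.5, 10) = 10
d(X, Indus) = max(3.5, 11, 1.5) = 11
d(X, Vega) = max(5, 1.5, 7) = 7
d(X, Ursa) = max(6.5, 0.5, 1) = 6.5
d(X, Delta) = max(3.5, 2.5, 6) = 6
d(X, Fornax) = max(0.5, 15, 8.5) = 15
d(X, Kappa) = max(9, 4.5, 6.5) = 9
The smallest is to Delta, so X lies in the Voronoi region of Delta.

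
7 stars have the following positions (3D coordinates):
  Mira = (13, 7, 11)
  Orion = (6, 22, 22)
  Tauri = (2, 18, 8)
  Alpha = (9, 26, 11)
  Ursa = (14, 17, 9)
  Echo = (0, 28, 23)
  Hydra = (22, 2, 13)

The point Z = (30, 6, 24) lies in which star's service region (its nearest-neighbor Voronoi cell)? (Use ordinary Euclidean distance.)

Hydra

Compare squared distances (the ordering matches that of the actual distances):
d²(Z, Mira) = 289 + 1 + 169 = 459
d²(Z, Orion) = 576 + 256 + 4 = 836
d²(Z, Tauri) = 784 + 144 + 256 = 1184
d²(Z, Alpha) = 441 + 400 + 169 = 1010
d²(Z, Ursa) = 256 + 121 + 225 = 602
d²(Z, Echo) = 900 + 484 + 1 = 1385
d²(Z, Hydra) = 64 + 16 + 121 = 201
The smallest is to Hydra, so Z lies in the Voronoi region of Hydra.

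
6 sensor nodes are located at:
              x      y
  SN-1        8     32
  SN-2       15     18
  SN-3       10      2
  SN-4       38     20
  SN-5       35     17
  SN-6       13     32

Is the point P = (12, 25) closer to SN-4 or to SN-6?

Compare squared distances:
d²(P, SN-4) = (12−38)² + (25−20)² = 676 + 25 = 701
d²(P, SN-6) = (12−13)² + (25−32)² = 1 + 49 = 50
701 > 50, so SN-6 is closer.

SN-6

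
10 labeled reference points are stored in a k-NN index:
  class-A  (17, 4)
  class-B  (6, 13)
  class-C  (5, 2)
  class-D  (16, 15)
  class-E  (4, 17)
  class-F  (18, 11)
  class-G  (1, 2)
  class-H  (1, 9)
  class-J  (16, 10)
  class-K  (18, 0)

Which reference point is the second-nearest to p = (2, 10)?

Compare squared distances (the ordering matches that of the actual distances):
d²(p, class-A) = 225 + 36 = 261
d²(p, class-B) = 16 + 9 = 25
d²(p, class-C) = 9 + 64 = 73
d²(p, class-D) = 196 + 25 = 221
d²(p, class-E) = 4 + 49 = 53
d²(p, class-F) = 256 + 1 = 257
d²(p, class-G) = 1 + 64 = 65
d²(p, class-H) = 1 + 1 = 2
d²(p, class-J) = 196 + 0 = 196
d²(p, class-K) = 256 + 100 = 356
Sorted ascending: class-H, class-B, class-E, … — the second-nearest is class-B.

class-B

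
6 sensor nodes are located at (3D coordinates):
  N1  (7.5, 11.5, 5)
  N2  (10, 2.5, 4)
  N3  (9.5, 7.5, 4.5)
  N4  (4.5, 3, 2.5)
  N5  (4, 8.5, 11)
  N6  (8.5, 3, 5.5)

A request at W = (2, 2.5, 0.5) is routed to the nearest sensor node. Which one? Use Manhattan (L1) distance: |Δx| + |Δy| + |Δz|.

N4

d(W,N1) = |2−7.5| + |2.5−11.5| + |0.5−5| = 5.5 + 9 + 4.5 = 19
d(W,N2) = |2−10| + |2.5−2.5| + |0.5−4| = 8 + 0 + 3.5 = 11.5
d(W,N3) = |2−9.5| + |2.5−7.5| + |0.5−4.5| = 7.5 + 5 + 4 = 16.5
d(W,N4) = |2−4.5| + |2.5−3| + |0.5−2.5| = 2.5 + 0.5 + 2 = 5
d(W,N5) = |2−4| + |2.5−8.5| + |0.5−11| = 2 + 6 + 10.5 = 18.5
d(W,N6) = |2−8.5| + |2.5−3| + |0.5−5.5| = 6.5 + 0.5 + 5 = 12
Minimum is at N4.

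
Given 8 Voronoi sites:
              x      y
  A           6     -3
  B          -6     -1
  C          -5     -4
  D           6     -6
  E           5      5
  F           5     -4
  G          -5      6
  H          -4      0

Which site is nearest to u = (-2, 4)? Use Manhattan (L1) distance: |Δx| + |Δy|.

G

d(u,A) = |-2−6| + |4−(-3)| = 8 + 7 = 15
d(u,B) = |-2−(-6)| + |4−(-1)| = 4 + 5 = 9
d(u,C) = |-2−(-5)| + |4−(-4)| = 3 + 8 = 11
d(u,D) = |-2−6| + |4−(-6)| = 8 + 10 = 18
d(u,E) = |-2−5| + |4−5| = 7 + 1 = 8
d(u,F) = |-2−5| + |4−(-4)| = 7 + 8 = 15
d(u,G) = |-2−(-5)| + |4−6| = 3 + 2 = 5
d(u,H) = |-2−(-4)| + |4−0| = 2 + 4 = 6
G is nearest.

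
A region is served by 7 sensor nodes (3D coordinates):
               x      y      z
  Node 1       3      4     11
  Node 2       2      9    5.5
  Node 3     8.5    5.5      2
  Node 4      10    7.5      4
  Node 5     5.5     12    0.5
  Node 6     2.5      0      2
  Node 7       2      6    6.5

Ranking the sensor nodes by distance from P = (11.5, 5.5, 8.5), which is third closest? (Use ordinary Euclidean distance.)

Node 1

Squared Euclidean distances:
d²(P, Node 1) = 72.25 + 2.25 + 6.25 = 80.75
d²(P, Node 2) = 90.25 + 12.25 + 9 = 111.5
d²(P, Node 3) = 9 + 0 + 42.25 = 51.25
d²(P, Node 4) = 2.25 + 4 + 20.25 = 26.5
d²(P, Node 5) = 36 + 42.25 + 64 = 142.25
d²(P, Node 6) = 81 + 30.25 + 42.25 = 153.5
d²(P, Node 7) = 90.25 + 0.25 + 4 = 94.5
Sorted ascending: Node 4, Node 3, Node 1, Node 7, … — the third-nearest is Node 1.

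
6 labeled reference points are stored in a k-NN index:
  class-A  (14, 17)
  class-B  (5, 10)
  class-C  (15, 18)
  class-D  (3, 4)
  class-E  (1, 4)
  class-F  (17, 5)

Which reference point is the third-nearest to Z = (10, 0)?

class-E

Compare squared distances (the ordering matches that of the actual distances):
d²(Z, class-A) = (10−14)² + (0−17)² = 16 + 289 = 305
d²(Z, class-B) = (10−5)² + (0−10)² = 25 + 100 = 125
d²(Z, class-C) = (10−15)² + (0−18)² = 25 + 324 = 349
d²(Z, class-D) = (10−3)² + (0−4)² = 49 + 16 = 65
d²(Z, class-E) = (10−1)² + (0−4)² = 81 + 16 = 97
d²(Z, class-F) = (10−17)² + (0−5)² = 49 + 25 = 74
Sorted ascending: class-D, class-F, class-E, class-B, … — the third-nearest is class-E.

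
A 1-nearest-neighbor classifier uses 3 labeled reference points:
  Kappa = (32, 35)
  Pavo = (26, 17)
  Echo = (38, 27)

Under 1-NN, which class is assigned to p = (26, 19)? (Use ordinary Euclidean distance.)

Since √ is increasing, it suffices to compare squared distances:
d²(p, Kappa) = (26−32)² + (19−35)² = 36 + 256 = 292
d²(p, Pavo) = (26−26)² + (19−17)² = 0 + 4 = 4
d²(p, Echo) = (26−38)² + (19−27)² = 144 + 64 = 208
Pavo is nearest.

Pavo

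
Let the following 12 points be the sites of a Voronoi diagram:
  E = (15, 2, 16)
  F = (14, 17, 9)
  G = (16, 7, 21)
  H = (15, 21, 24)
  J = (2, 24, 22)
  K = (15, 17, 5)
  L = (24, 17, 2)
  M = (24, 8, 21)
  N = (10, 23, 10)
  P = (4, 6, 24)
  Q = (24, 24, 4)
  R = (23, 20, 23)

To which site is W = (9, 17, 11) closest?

F

Since √ is increasing, it suffices to compare squared distances:
|WE|² = 36 + 225 + 25 = 286
|WF|² = 25 + 0 + 4 = 29
|WG|² = 49 + 100 + 100 = 249
|WH|² = 36 + 16 + 169 = 221
|WJ|² = 49 + 49 + 121 = 219
|WK|² = 36 + 0 + 36 = 72
|WL|² = 225 + 0 + 81 = 306
|WM|² = 225 + 81 + 100 = 406
|WN|² = 1 + 36 + 1 = 38
|WP|² = 25 + 121 + 169 = 315
|WQ|² = 225 + 49 + 49 = 323
|WR|² = 196 + 9 + 144 = 349
The smallest is to F, so W lies in the Voronoi region of F.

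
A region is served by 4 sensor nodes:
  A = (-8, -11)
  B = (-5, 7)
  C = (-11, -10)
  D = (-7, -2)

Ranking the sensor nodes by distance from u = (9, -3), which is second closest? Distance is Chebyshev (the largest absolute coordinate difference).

D

d(u,A) = max(17, 8) = 17
d(u,B) = max(14, 10) = 14
d(u,C) = max(20, 7) = 20
d(u,D) = max(16, 1) = 16
Sorted ascending: B, D, A, … — the second-nearest is D.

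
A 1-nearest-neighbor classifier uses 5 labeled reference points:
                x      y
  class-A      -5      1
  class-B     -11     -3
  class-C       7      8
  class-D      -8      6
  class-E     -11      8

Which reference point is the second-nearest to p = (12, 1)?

Since √ is increasing, it suffices to compare squared distances:
d²(p, class-A) = (12−(-5))² + (1−1)² = 289 + 0 = 289
d²(p, class-B) = (12−(-11))² + (1−(-3))² = 529 + 16 = 545
d²(p, class-C) = (12−7)² + (1−8)² = 25 + 49 = 74
d²(p, class-D) = (12−(-8))² + (1−6)² = 400 + 25 = 425
d²(p, class-E) = (12−(-11))² + (1−8)² = 529 + 49 = 578
Sorted ascending: class-C, class-A, class-D, … — the second-nearest is class-A.

class-A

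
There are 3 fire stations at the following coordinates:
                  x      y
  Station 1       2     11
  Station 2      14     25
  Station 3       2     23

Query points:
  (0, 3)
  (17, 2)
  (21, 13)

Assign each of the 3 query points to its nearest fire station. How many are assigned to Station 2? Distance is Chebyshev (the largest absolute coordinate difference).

(0, 3) — d to each: Station 1:8, Station 2:22, Station 3:20 → nearest is Station 1
(17, 2) — d to each: Station 1:15, Station 2:23, Station 3:21 → nearest is Station 1
(21, 13) — d to each: Station 1:19, Station 2:12, Station 3:19 → nearest is Station 2
1 of the 3 points has Station 2 as nearest.

1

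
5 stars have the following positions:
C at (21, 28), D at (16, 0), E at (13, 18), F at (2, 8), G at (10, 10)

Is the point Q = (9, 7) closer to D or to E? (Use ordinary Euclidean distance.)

Compare squared distances:
|QD|² = (9−16)² + (7−0)² = 49 + 49 = 98
|QE|² = (9−13)² + (7−18)² = 16 + 121 = 137
98 < 137, so D is closer.

D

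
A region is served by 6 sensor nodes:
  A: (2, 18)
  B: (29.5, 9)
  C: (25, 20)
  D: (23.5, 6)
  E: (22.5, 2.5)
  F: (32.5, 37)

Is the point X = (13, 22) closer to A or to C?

Compare squared distances:
|XA|² = (13−2)² + (22−18)² = 121 + 16 = 137
|XC|² = (13−25)² + (22−20)² = 144 + 4 = 148
137 < 148, so A is closer.

A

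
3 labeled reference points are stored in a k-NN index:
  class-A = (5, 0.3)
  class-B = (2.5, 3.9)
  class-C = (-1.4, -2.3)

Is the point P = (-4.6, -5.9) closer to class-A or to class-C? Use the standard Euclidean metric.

Compare squared distances:
d²(P, class-A) = (-4.6−5)² + (-5.9−0.3)² = 92.16 + 38.44 = 130.6
d²(P, class-C) = (-4.6−(-1.4))² + (-5.9−(-2.3))² = 10.24 + 12.96 = 23.2
130.6 > 23.2, so class-C is closer.

class-C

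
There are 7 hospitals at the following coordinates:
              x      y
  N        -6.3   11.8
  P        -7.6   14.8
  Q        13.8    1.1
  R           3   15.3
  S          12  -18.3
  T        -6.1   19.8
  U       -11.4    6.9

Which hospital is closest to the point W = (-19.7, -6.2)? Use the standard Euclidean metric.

Compare squared distances (the ordering matches that of the actual distances):
|WN|² = (-19.7−(-6.3))² + (-6.2−11.8)² = 179.56 + 324 = 503.56
|WP|² = (-19.7−(-7.6))² + (-6.2−14.8)² = 146.41 + 441 = 587.41
|WQ|² = (-19.7−13.8)² + (-6.2−1.1)² = 1122.25 + 53.29 = 1175.54
|WR|² = (-19.7−3)² + (-6.2−15.3)² = 515.29 + 462.25 = 977.54
|WS|² = (-19.7−12)² + (-6.2−(-18.3))² = 1004.89 + 146.41 = 1151.3
|WT|² = (-19.7−(-6.1))² + (-6.2−19.8)² = 184.96 + 676 = 860.96
|WU|² = (-19.7−(-11.4))² + (-6.2−6.9)² = 68.89 + 171.61 = 240.5
The smallest is to U, so W lies in the Voronoi region of U.

U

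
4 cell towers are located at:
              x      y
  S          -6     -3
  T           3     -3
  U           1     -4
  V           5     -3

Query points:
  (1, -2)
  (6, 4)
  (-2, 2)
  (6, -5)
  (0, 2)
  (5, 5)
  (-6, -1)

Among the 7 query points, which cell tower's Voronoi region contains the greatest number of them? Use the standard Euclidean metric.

(1, -2) — d² to each: S:50, T:5, U:4, V:17 → nearest is U
(6, 4) — d² to each: S:193, T:58, U:89, V:50 → nearest is V
(-2, 2) — d² to each: S:41, T:50, U:45, V:74 → nearest is S
(6, -5) — d² to each: S:148, T:13, U:26, V:5 → nearest is V
(0, 2) — d² to each: S:61, T:34, U:37, V:50 → nearest is T
(5, 5) — d² to each: S:185, T:68, U:97, V:64 → nearest is V
(-6, -1) — d² to each: S:4, T:85, U:58, V:125 → nearest is S
Tally — S:2, T:1, U:1, V:3. V captures the most (3).

V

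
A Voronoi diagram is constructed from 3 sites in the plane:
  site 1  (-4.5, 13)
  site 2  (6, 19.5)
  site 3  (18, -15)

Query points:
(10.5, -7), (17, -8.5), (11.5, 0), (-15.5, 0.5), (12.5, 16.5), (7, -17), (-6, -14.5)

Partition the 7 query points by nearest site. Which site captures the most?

(10.5, -7) — d² to each: site 1:625, site 2:722.5, site 3:120.25 → nearest is site 3
(17, -8.5) — d² to each: site 1:924.5, site 2:905, site 3:43.25 → nearest is site 3
(11.5, 0) — d² to each: site 1:425, site 2:410.5, site 3:267.25 → nearest is site 3
(-15.5, 0.5) — d² to each: site 1:277.25, site 2:823.25, site 3:1362.5 → nearest is site 1
(12.5, 16.5) — d² to each: site 1:301.25, site 2:51.25, site 3:1022.5 → nearest is site 2
(7, -17) — d² to each: site 1:1032.25, site 2:1333.25, site 3:125 → nearest is site 3
(-6, -14.5) — d² to each: site 1:758.5, site 2:1300, site 3:576.25 → nearest is site 3
Tally — site 1:1, site 2:1, site 3:5. site 3 captures the most (5).

site 3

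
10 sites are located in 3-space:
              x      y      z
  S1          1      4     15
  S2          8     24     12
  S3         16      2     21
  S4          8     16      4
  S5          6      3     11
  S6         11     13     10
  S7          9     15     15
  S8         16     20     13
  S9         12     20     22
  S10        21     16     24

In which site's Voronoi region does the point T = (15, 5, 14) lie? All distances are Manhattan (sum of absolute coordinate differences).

d(T,S1) = |15−1| + |5−4| + |14−15| = 14 + 1 + 1 = 16
d(T,S2) = |15−8| + |5−24| + |14−12| = 7 + 19 + 2 = 28
d(T,S3) = |15−16| + |5−2| + |14−21| = 1 + 3 + 7 = 11
d(T,S4) = |15−8| + |5−16| + |14−4| = 7 + 11 + 10 = 28
d(T,S5) = |15−6| + |5−3| + |14−11| = 9 + 2 + 3 = 14
d(T,S6) = |15−11| + |5−13| + |14−10| = 4 + 8 + 4 = 16
d(T,S7) = |15−9| + |5−15| + |14−15| = 6 + 10 + 1 = 17
d(T,S8) = |15−16| + |5−20| + |14−13| = 1 + 15 + 1 = 17
d(T,S9) = |15−12| + |5−20| + |14−22| = 3 + 15 + 8 = 26
d(T, S10) = |15−21| + |5−16| + |14−24| = 6 + 11 + 10 = 27
The smallest is to S3, so T lies in the Voronoi region of S3.

S3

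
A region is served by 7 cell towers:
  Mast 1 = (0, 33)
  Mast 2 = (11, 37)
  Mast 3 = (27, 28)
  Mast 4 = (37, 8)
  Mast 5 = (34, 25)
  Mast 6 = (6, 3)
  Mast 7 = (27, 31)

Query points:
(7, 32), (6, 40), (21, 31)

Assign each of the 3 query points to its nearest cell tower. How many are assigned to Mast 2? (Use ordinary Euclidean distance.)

(7, 32) — d² to each: Mast 1:50, Mast 2:41, Mast 3:416, Mast 4:1476, Mast 5:778, Mast 6:842, Mast 7:401 → nearest is Mast 2
(6, 40) — d² to each: Mast 1:85, Mast 2:34, Mast 3:585, Mast 4:1985, Mast 5:1009, Mast 6:1369, Mast 7:522 → nearest is Mast 2
(21, 31) — d² to each: Mast 1:445, Mast 2:136, Mast 3:45, Mast 4:785, Mast 5:205, Mast 6:1009, Mast 7:36 → nearest is Mast 7
2 of the 3 points have Mast 2 as nearest.

2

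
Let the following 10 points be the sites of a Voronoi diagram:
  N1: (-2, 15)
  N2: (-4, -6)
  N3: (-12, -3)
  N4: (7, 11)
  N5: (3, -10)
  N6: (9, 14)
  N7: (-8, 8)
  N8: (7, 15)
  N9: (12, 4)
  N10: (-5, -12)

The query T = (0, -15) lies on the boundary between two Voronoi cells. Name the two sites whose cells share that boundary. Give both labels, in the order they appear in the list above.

Squared distances from T to each site:
|TN1|² = 4 + 900 = 904
|TN2|² = 16 + 81 = 97
|TN3|² = 144 + 144 = 288
|TN4|² = 49 + 676 = 725
|TN5|² = 9 + 25 = 34
|TN6|² = 81 + 841 = 922
|TN7|² = 64 + 529 = 593
|TN8|² = 49 + 900 = 949
|TN9|² = 144 + 361 = 505
d²(T, N10) = 25 + 9 = 34
T is equidistant from N5 and N10 (both at squared distance 34), and every other site is strictly farther — so T lies on the N5–N10 Voronoi edge.

N5 and N10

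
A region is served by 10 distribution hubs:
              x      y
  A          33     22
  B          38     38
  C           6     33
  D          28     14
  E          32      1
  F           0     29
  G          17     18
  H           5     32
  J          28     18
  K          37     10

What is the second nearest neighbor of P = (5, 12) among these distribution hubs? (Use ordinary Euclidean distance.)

F

Since √ is increasing, it suffices to compare squared distances:
|PA|² = (5−33)² + (12−22)² = 784 + 100 = 884
|PB|² = (5−38)² + (12−38)² = 1089 + 676 = 1765
|PC|² = (5−6)² + (12−33)² = 1 + 441 = 442
|PD|² = (5−28)² + (12−14)² = 529 + 4 = 533
|PE|² = (5−32)² + (12−1)² = 729 + 121 = 850
|PF|² = (5−0)² + (12−29)² = 25 + 289 = 314
|PG|² = (5−17)² + (12−18)² = 144 + 36 = 180
|PH|² = (5−5)² + (12−32)² = 0 + 400 = 400
|PJ|² = (5−28)² + (12−18)² = 529 + 36 = 565
|PK|² = (5−37)² + (12−10)² = 1024 + 4 = 1028
Sorted ascending: G, F, H, … — the second-nearest is F.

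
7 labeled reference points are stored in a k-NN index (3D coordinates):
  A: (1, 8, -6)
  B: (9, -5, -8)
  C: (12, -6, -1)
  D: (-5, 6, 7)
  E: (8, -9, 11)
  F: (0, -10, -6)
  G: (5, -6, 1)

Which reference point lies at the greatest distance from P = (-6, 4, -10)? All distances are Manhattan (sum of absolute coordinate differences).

E

d(P,A) = |-6−1| + |4−8| + |-10−(-6)| = 7 + 4 + 4 = 15
d(P,B) = |-6−9| + |4−(-5)| + |-10−(-8)| = 15 + 9 + 2 = 26
d(P,C) = |-6−12| + |4−(-6)| + |-10−(-1)| = 18 + 10 + 9 = 37
d(P,D) = |-6−(-5)| + |4−6| + |-10−7| = 1 + 2 + 17 = 20
d(P,E) = |-6−8| + |4−(-9)| + |-10−11| = 14 + 13 + 21 = 48
d(P,F) = |-6−0| + |4−(-10)| + |-10−(-6)| = 6 + 14 + 4 = 24
d(P,G) = |-6−5| + |4−(-6)| + |-10−1| = 11 + 10 + 11 = 32
The largest is to E.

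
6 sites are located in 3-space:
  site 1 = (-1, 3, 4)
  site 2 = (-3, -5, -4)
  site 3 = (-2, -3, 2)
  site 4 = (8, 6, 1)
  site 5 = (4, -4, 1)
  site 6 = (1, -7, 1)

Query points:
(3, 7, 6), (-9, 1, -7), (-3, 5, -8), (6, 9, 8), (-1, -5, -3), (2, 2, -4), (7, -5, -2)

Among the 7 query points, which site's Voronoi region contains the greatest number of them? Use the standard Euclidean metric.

(3, 7, 6) — d² to each: site 1:36, site 2:280, site 3:141, site 4:51, site 5:147, site 6:225 → nearest is site 1
(-9, 1, -7) — d² to each: site 1:189, site 2:81, site 3:146, site 4:378, site 5:258, site 6:228 → nearest is site 2
(-3, 5, -8) — d² to each: site 1:152, site 2:116, site 3:165, site 4:203, site 5:211, site 6:241 → nearest is site 2
(6, 9, 8) — d² to each: site 1:101, site 2:421, site 3:244, site 4:62, site 5:222, site 6:330 → nearest is site 4
(-1, -5, -3) — d² to each: site 1:113, site 2:5, site 3:30, site 4:218, site 5:42, site 6:24 → nearest is site 2
(2, 2, -4) — d² to each: site 1:74, site 2:74, site 3:77, site 4:77, site 5:65, site 6:107 → nearest is site 5
(7, -5, -2) — d² to each: site 1:164, site 2:104, site 3:101, site 4:131, site 5:19, site 6:49 → nearest is site 5
Tally — site 1:1, site 2:3, site 4:1, site 5:2. site 2 captures the most (3).

site 2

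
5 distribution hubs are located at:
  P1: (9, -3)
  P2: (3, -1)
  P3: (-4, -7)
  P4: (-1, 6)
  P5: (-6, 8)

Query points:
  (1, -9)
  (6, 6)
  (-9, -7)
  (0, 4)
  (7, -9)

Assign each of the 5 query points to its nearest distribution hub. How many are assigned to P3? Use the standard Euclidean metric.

2

(1, -9) — d² to each: P1:100, P2:68, P3:29, P4:229, P5:338 → nearest is P3
(6, 6) — d² to each: P1:90, P2:58, P3:269, P4:49, P5:148 → nearest is P4
(-9, -7) — d² to each: P1:340, P2:180, P3:25, P4:233, P5:234 → nearest is P3
(0, 4) — d² to each: P1:130, P2:34, P3:137, P4:5, P5:52 → nearest is P4
(7, -9) — d² to each: P1:40, P2:80, P3:125, P4:289, P5:458 → nearest is P1
2 of the 5 points have P3 as nearest.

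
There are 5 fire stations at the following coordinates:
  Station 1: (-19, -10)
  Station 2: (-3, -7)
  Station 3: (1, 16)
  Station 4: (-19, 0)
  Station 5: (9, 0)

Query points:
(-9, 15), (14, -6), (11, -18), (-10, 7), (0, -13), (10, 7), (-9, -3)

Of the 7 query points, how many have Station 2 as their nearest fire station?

3

(-9, 15) — d² to each: Station 1:725, Station 2:520, Station 3:101, Station 4:325, Station 5:549 → nearest is Station 3
(14, -6) — d² to each: Station 1:1105, Station 2:290, Station 3:653, Station 4:1125, Station 5:61 → nearest is Station 5
(11, -18) — d² to each: Station 1:964, Station 2:317, Station 3:1256, Station 4:1224, Station 5:328 → nearest is Station 2
(-10, 7) — d² to each: Station 1:370, Station 2:245, Station 3:202, Station 4:130, Station 5:410 → nearest is Station 4
(0, -13) — d² to each: Station 1:370, Station 2:45, Station 3:842, Station 4:530, Station 5:250 → nearest is Station 2
(10, 7) — d² to each: Station 1:1130, Station 2:365, Station 3:162, Station 4:890, Station 5:50 → nearest is Station 5
(-9, -3) — d² to each: Station 1:149, Station 2:52, Station 3:461, Station 4:109, Station 5:333 → nearest is Station 2
3 of the 7 points have Station 2 as nearest.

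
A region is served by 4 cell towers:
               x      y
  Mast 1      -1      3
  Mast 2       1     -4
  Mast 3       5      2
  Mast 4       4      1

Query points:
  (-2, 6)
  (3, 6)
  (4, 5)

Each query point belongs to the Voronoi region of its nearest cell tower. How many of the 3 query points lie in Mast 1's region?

(-2, 6) — d² to each: Mast 1:10, Mast 2:109, Mast 3:65, Mast 4:61 → nearest is Mast 1
(3, 6) — d² to each: Mast 1:25, Mast 2:104, Mast 3:20, Mast 4:26 → nearest is Mast 3
(4, 5) — d² to each: Mast 1:29, Mast 2:90, Mast 3:10, Mast 4:16 → nearest is Mast 3
1 of the 3 points has Mast 1 as nearest.

1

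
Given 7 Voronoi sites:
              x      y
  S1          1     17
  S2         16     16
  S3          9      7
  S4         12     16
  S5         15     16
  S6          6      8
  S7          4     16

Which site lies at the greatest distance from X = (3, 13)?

Compare squared distances (the ordering matches that of the actual distances):
|XS1|² = (3−1)² + (13−17)² = 4 + 16 = 20
|XS2|² = (3−16)² + (13−16)² = 169 + 9 = 178
|XS3|² = (3−9)² + (13−7)² = 36 + 36 = 72
|XS4|² = (3−12)² + (13−16)² = 81 + 9 = 90
|XS5|² = (3−15)² + (13−16)² = 144 + 9 = 153
|XS6|² = (3−6)² + (13−8)² = 9 + 25 = 34
|XS7|² = (3−4)² + (13−16)² = 1 + 9 = 10
The largest is to S2.

S2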